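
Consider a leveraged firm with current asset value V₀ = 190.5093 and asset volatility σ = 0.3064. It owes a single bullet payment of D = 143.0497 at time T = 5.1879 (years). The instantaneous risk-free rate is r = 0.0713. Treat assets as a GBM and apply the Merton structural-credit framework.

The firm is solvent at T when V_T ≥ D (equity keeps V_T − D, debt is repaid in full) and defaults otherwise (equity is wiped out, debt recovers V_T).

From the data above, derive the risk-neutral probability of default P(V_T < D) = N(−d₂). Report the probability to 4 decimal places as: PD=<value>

PD=0.2771

Equity is a call on the firm's assets struck at D = 143.0497:
d₁ = [ln(V₀/D) + (r + σ²/2)T] / (σ√T)
   = [ln(190.5093/143.0497) + (0.0713 + 0.5·0.3064²)·5.1879] / (0.3064·√5.1879)
   = [0.286509 + 0.613420] / 0.697886 = 1.289506
d₂ = d₁ − σ√T = 1.289506 − 0.697886 = 0.591620
risk-neutral PD = N(−d₂) = N(-0.591620) = 0.277052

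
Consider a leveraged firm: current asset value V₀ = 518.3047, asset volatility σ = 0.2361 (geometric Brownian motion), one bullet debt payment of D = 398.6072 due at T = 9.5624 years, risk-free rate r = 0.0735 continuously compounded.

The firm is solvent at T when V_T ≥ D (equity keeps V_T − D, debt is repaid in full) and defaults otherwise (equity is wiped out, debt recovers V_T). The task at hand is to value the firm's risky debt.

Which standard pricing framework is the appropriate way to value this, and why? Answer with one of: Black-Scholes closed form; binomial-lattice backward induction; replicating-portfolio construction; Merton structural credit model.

framework: Merton structural credit model

Key observation: the data describe a firm's assets (V₀ = 518.3047, GBM) and a single zero-coupon debt of face 398.6072, so credit quantities follow from equity-as-call in the structural model.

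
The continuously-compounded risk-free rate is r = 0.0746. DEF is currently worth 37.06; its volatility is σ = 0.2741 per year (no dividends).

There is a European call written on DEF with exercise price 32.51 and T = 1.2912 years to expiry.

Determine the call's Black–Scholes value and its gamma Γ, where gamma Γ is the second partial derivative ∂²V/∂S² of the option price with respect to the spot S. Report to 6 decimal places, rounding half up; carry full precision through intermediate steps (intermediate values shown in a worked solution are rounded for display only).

σ√T = 0.2741·√1.2912 = 0.311463
d₁ = (ln(S/K) + (r+σ²/2)T) / (σ√T) = (ln(37.06/32.51) + (0.0746+0.2741²/2)·1.2912) / 0.311463 = (0.130990 + 0.144828) / 0.311463 = 0.885559
d₂ = d₁ − σ√T = 0.885559 − 0.311463 = 0.574097
e^{−rT} = 0.908170
N(d₁) = 0.812072,  N(d₂) = 0.717049
Call price V = S·N(d₁) − K·e^{−rT}·N(d₂) = 30.095404 − 21.170586 = 8.924817
φ(d₁) = (1/√(2π))·e^{−d₁²/2} = 0.269538
Γ = φ(d₁) / (S·σ·√T) = 0.023351

price = 8.924817
Γ = 0.023351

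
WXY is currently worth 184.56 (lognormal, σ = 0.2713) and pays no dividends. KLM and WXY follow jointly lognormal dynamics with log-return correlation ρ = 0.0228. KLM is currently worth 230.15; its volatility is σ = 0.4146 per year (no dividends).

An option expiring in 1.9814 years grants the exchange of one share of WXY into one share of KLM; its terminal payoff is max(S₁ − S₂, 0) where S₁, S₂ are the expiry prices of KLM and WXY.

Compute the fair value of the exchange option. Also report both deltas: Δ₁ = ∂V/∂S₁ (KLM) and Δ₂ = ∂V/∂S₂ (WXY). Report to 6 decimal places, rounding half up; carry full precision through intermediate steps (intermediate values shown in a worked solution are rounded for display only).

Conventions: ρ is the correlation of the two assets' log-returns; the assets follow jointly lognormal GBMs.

exchange price = 81.485546
Δ1 = 0.746956
Δ2 = -0.489957

σ_eff = √(σ₁² + σ₂² − 2ρσ₁σ₂) = √(0.4146² + 0.2713² − 2·0.0228·0.4146·0.2713) = 0.490273
d₁ = (ln(S₁/S₂) + (q₂ − q₁ + σ_eff²/2)T) / (σ_eff√T) = (ln(230.15/184.56) + (0.0 − 0.0 + 0.120184)·1.9814) / 0.690119 = 0.664942
d₂ = d₁ − σ_eff√T = 0.664942 − 0.690119 = -0.025178
N(d₁) = 0.746956,  N(d₂) = 0.489957
V = S₁·e^{−q₁T}·N(d₁) − S₂·e^{−q₂T}·N(d₂) = 171.911935 − 90.426390 = 81.485546
Key observation: the rate r is irrelevant here: denominating values in WXY turns the exchange into a ratio option on S₁/S₂, and discounting at r drops out.
Δ₁ = e^{−q₁T}·N(d₁) = 0.746956;  Δ₂ = −e^{−q₂T}·N(d₂) = -0.489957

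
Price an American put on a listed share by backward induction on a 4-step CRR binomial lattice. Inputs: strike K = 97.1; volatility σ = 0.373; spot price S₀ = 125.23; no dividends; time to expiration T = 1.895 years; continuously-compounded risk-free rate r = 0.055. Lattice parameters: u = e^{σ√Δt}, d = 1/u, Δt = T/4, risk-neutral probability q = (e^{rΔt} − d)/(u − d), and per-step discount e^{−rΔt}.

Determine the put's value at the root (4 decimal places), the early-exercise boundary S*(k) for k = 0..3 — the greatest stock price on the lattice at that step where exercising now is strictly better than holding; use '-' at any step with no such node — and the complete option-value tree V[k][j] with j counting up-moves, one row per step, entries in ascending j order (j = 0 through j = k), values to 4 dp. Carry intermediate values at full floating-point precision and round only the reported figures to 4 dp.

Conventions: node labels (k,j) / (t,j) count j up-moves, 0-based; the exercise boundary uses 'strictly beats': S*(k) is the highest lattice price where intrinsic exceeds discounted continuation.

price = 8.8229
boundary = - - - 57.9714
tree:
8.8229
15.0268 2.7665
24.8112 5.5354 0.0000
39.1286 11.0754 0.0000 0.0000
52.2548 22.1603 0.0000 0.0000 0.0000

Δt=0.47375  u=1.29270  d=0.77357  q=0.48702  discount=0.97428
step 4 (expiry): payoffs max(K−S,0) = 52.2548 22.1603 0.0000 0.0000 0.0000
step 3: (k=3,j=0): S=57.9714, K−S=39.1286, hold=36.6312 ⇒ V=39.1286 exercise | (k=3,j=1): S=96.8747, K−S=0.2253, hold=11.0754 ⇒ V=11.0754 continue | (k=3,j=2): S=161.8850, K−S=0.0000, hold=0.0000 ⇒ V=0.0000 continue | (k=3,j=3): S=270.5222, K−S=0.0000, hold=0.0000 ⇒ V=0.0000 continue  boundary S*=57.9714
step 2: (k=2,j=0): S=74.9397, K−S=22.1603, hold=24.8112 ⇒ V=24.8112 continue | (k=2,j=1): S=125.2300, K−S=0.0000, hold=5.5354 ⇒ V=5.5354 continue | (k=2,j=2): S=209.2689, K−S=0.0000, hold=0.0000 ⇒ V=0.0000 continue  boundary S*=-
step 1: (k=1,j=0): S=96.8747, K−S=0.2253, hold=15.0268 ⇒ V=15.0268 continue | (k=1,j=1): S=161.8850, K−S=0.0000, hold=2.7665 ⇒ V=2.7665 continue  boundary S*=-
step 0: (k=0,j=0): S=125.2300, K−S=0.0000, hold=8.8229 ⇒ V=8.8229 continue  boundary S*=-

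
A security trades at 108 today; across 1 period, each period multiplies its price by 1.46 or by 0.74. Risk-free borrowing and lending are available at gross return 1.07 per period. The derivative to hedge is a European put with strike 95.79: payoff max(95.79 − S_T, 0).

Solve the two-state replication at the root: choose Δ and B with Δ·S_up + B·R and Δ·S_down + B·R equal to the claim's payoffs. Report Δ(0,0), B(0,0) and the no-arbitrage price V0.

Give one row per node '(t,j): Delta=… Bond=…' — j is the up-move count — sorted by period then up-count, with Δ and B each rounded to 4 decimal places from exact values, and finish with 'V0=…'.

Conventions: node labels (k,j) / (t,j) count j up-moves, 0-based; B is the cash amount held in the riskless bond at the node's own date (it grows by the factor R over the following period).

Risk-neutral probability p* = (R−d)/(u−d) = (1.07−0.74)/(1.46−0.74) = 0.4583.
Terminal payoffs: V(1,0)=15.8700, V(1,1)=0.0000
(0,0): S=108.0000. Δ = (V_up−V_dn)/(S_up−S_dn) = (0.0000−15.8700)/(157.6800−79.9200) = -0.2041. V = [p*·0.0000 + (1−p*)·15.8700]/1.07 = 8.0339. B = V − Δ·S = 30.0755.
Verification: the root portfolio costs Δ(0,0)·S0 + B(0,0) = 8.0339, matching V0.

(0,0): Delta=-0.2041 Bond=30.0755
V0=8.0339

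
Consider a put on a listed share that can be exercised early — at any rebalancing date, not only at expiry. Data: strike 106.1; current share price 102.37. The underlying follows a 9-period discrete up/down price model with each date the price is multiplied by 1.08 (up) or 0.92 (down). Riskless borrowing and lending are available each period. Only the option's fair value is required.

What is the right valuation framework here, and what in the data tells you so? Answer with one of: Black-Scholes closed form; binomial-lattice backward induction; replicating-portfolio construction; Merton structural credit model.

Key observation: with exercise allowed before expiry on a discrete up/down model (9 steps from spot 102.37), the strike-106.1 put's value must be rolled back through the tree testing early exercise at each node.

framework: binomial-lattice backward induction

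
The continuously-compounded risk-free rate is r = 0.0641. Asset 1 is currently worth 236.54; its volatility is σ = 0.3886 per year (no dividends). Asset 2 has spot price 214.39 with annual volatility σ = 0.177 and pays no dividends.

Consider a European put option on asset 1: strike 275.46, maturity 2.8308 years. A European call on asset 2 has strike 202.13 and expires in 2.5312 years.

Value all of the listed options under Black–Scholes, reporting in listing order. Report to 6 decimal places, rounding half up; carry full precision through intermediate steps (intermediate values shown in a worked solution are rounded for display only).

price(asset 1 put K=275.46) = 56.408250
price(asset 2 call K=202.13) = 49.162558

[asset 1 put K=275.46]
σ√T = 0.3886·√2.8308 = 0.653819
d₁ = (ln(S/K) + (r+σ²/2)T) / (σ√T) = (ln(236.54/275.46) + (0.0641+0.3886²/2)·2.8308) / 0.653819 = (-0.152325 + 0.395194) / 0.653819 = 0.371462
d₂ = d₁ − σ√T = 0.371462 − 0.653819 = -0.282357
e^{−rT} = 0.834056
N(−d₁) = 0.355147,  N(−d₂) = 0.611165
price = K·e^{−rT}·N(−d₂) − S·N(−d₁) = 140.414677 − 84.006428 = 56.408250
[asset 2 call K=202.13]
σ√T = 0.177·√2.5312 = 0.281602
d₁ = (ln(S/K) + (r+σ²/2)T) / (σ√T) = (ln(214.39/202.13) + (0.0641+0.177²/2)·2.5312) / 0.281602 = (0.058886 + 0.201900) / 0.281602 = 0.926077
d₂ = d₁ − σ√T = 0.926077 − 0.281602 = 0.644475
e^{−rT} = 0.850229
N(d₁) = 0.822797,  N(d₂) = 0.740366
price = S·N(d₁) − K·e^{−rT}·N(d₂) = 176.399461 − 127.236903 = 49.162558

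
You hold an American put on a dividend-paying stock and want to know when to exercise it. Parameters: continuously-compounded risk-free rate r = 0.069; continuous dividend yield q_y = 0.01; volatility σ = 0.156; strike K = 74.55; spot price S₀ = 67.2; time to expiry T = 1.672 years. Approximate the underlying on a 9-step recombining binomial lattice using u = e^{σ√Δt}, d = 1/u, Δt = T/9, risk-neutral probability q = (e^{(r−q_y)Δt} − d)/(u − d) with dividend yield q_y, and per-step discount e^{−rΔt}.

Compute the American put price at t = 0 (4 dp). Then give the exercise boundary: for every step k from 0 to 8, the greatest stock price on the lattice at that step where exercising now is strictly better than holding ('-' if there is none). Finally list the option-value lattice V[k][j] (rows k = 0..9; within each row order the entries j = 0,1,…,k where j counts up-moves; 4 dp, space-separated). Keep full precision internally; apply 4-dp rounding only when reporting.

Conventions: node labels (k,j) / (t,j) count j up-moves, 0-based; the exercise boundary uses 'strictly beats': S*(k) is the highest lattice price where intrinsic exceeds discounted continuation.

params: Δt=0.18578 u=1.06955 d=0.93497 q=0.56509 e^(-rΔt)=0.98726
t_9 payoffs: 37.8594 32.5781 26.5367 19.6257 11.7199 2.6762 0.0000 0.0000 0.0000 0.0000
t_8: node(8,0) S=39.2425 payoff=35.3075 vs cont=34.4308 → 35.3075 [stop]  node(8,1) S=44.8911 payoff=29.6589 vs cont=28.7927 → 29.6589 [stop]  node(8,2) S=51.3527 payoff=23.1973 vs cont=22.3431 → 23.1973 [stop]  node(8,3) S=58.7444 payoff=15.8056 vs cont=14.9651 → 15.8056 [stop]  node(8,4) S=67.2000 payoff=7.3500 vs cont=6.5252 → 7.3500 [stop]  node(8,5) S=76.8727 payoff=0.0000 vs cont=1.1491 → 1.1491 [wait]  node(8,6) S=87.9378 payoff=0.0000 vs cont=0.0000 → 0.0000 [wait]  node(8,7) S=100.5955 payoff=0.0000 vs cont=0.0000 → 0.0000 [wait]  node(8,8) S=115.0752 payoff=0.0000 vs cont=0.0000 → 0.0000 [wait]  ⇒ S*(8)=67.2000
t_7: node(7,0) S=41.9719 payoff=32.5781 vs cont=31.7065 → 32.5781 [stop]  node(7,1) S=48.0133 payoff=26.5367 vs cont=25.6763 → 26.5367 [stop]  node(7,2) S=54.9243 payoff=19.6257 vs cont=18.7781 → 19.6257 [stop]  node(7,3) S=62.8301 payoff=11.7199 vs cont=10.8870 → 11.7199 [stop]  node(7,4) S=71.8738 payoff=2.6762 vs cont=3.7969 → 3.7969 [wait]  node(7,5) S=82.2193 payoff=0.0000 vs cont=0.4934 → 0.4934 [wait]  node(7,6) S=94.0539 payoff=0.0000 vs cont=0.0000 → 0.0000 [wait]  node(7,7) S=107.5920 payoff=0.0000 vs cont=0.0000 → 0.0000 [wait]  ⇒ S*(7)=62.8301
t_6: node(6,0) S=44.8911 payoff=29.6589 vs cont=28.7927 → 29.6589 [stop]  node(6,1) S=51.3527 payoff=23.1973 vs cont=22.3431 → 23.1973 [stop]  node(6,2) S=58.7444 payoff=15.8056 vs cont=14.9651 → 15.8056 [stop]  node(6,3) S=67.2000 payoff=7.3500 vs cont=7.1505 → 7.3500 [stop]  node(6,4) S=76.8727 payoff=0.0000 vs cont=1.9055 → 1.9055 [wait]  node(6,5) S=87.9378 payoff=0.0000 vs cont=0.2118 → 0.2118 [wait]  node(6,6) S=100.5955 payoff=0.0000 vs cont=0.0000 → 0.0000 [wait]  ⇒ S*(6)=67.2000
t_5: node(5,0) S=48.0133 payoff=26.5367 vs cont=25.6763 → 26.5367 [stop]  node(5,1) S=54.9243 payoff=19.6257 vs cont=18.7781 → 19.6257 [stop]  node(5,2) S=62.8301 payoff=11.7199 vs cont=10.8870 → 11.7199 [stop]  node(5,3) S=71.8738 payoff=2.6762 vs cont=4.2190 → 4.2190 [wait]  node(5,4) S=82.2193 payoff=0.0000 vs cont=0.9364 → 0.9364 [wait]  node(5,5) S=94.0539 payoff=0.0000 vs cont=0.0910 → 0.0910 [wait]  ⇒ S*(5)=62.8301
t_4: node(4,0) S=51.3527 payoff=23.1973 vs cont=22.3431 → 23.1973 [stop]  node(4,1) S=58.7444 payoff=15.8056 vs cont=14.9651 → 15.8056 [stop]  node(4,2) S=67.2000 payoff=7.3500 vs cont=7.3859 → 7.3859 [wait]  node(4,3) S=76.8727 payoff=0.0000 vs cont=2.3339 → 2.3339 [wait]  node(4,4) S=87.9378 payoff=0.0000 vs cont=0.4528 → 0.4528 [wait]  ⇒ S*(4)=58.7444
t_3: node(3,0) S=54.9243 payoff=19.6257 vs cont=18.7781 → 19.6257 [stop]  node(3,1) S=62.8301 payoff=11.7199 vs cont=10.9070 → 11.7199 [stop]  node(3,2) S=71.8738 payoff=2.6762 vs cont=4.4734 → 4.4734 [wait]  node(3,3) S=82.2193 payoff=0.0000 vs cont=1.2547 → 1.2547 [wait]  ⇒ S*(3)=62.8301
t_2: node(2,0) S=58.7444 payoff=15.8056 vs cont=14.9651 → 15.8056 [stop]  node(2,1) S=67.2000 payoff=7.3500 vs cont=7.5278 → 7.5278 [wait]  node(2,2) S=76.8727 payoff=0.0000 vs cont=2.6207 → 2.6207 [wait]  ⇒ S*(2)=58.7444
t_1: node(1,0) S=62.8301 payoff=11.7199 vs cont=10.9862 → 11.7199 [stop]  node(1,1) S=71.8738 payoff=2.6762 vs cont=4.6943 → 4.6943 [wait]  ⇒ S*(1)=62.8301
t_0: node(0,0) S=67.2000 payoff=7.3500 vs cont=7.6511 → 7.6511 [wait]  ⇒ S*(0)=-

price = 7.6511
boundary = - 62.8301 58.7444 62.8301 58.7444 62.8301 67.2000 62.8301 67.2000
tree:
7.6511
11.7199 4.6943
15.8056 7.5278 2.6207
19.6257 11.7199 4.4734 1.2547
23.1973 15.8056 7.3859 2.3339 0.4528
26.5367 19.6257 11.7199 4.2190 0.9364 0.0910
29.6589 23.1973 15.8056 7.3500 1.9055 0.2118 0.0000
32.5781 26.5367 19.6257 11.7199 3.7969 0.4934 0.0000 0.0000
35.3075 29.6589 23.1973 15.8056 7.3500 1.1491 0.0000 0.0000 0.0000
37.8594 32.5781 26.5367 19.6257 11.7199 2.6762 0.0000 0.0000 0.0000 0.0000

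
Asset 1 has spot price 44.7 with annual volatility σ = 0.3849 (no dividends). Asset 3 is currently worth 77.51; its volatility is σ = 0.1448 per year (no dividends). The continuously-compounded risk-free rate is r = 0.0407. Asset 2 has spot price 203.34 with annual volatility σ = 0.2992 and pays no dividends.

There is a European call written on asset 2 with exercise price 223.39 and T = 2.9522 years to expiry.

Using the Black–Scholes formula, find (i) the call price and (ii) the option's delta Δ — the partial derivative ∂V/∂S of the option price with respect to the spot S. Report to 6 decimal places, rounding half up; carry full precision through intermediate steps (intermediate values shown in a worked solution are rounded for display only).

σ√T = 0.2992·√2.9522 = 0.514084
d₁ = (ln(S/K) + (r+σ²/2)T) / (σ√T) = (ln(203.34/223.39) + (0.0407+0.2992²/2)·2.9522) / 0.514084 = (-0.094040 + 0.252296) / 0.514084 = 0.307841
d₂ = d₁ − σ√T = 0.307841 − 0.514084 = -0.206243
e^{−rT} = 0.886783
N(d₁) = 0.620898,  N(d₂) = 0.418300
Call price V = S·N(d₁) − K·e^{−rT}·N(d₂) = 126.253470 − 82.864695 = 43.388776
Δ = N(d₁) = 0.620898

price = 43.388776
Δ = 0.620898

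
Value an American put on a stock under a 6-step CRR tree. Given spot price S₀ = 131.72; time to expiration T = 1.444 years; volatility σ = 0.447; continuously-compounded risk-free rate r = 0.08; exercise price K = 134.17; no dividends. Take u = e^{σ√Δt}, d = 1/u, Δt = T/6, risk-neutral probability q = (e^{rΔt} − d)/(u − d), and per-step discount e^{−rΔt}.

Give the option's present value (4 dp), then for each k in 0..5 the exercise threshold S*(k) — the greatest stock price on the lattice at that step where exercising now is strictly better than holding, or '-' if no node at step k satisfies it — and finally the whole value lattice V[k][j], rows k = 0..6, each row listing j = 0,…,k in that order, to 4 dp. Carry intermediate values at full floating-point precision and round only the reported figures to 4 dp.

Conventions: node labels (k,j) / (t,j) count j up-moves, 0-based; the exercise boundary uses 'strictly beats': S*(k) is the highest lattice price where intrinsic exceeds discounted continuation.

price = 22.7033
boundary = - - 84.9533 68.2252 84.9533 105.7830
tree:
22.7033
34.0663 11.7484
49.2167 19.6110 4.0109
65.9448 31.7607 7.7123 0.3079
79.3790 49.2167 14.8080 0.6147 0.0000
90.1679 65.9448 28.3870 1.2272 0.0000 0.0000
98.8324 79.3790 49.2167 2.4500 0.0000 0.0000 0.0000

Δt=0.24067  u=1.24519  d=0.80309  q=0.48937  discount=0.98093
step 6 (expiry): payoffs max(K−S,0) = 98.8324 79.3790 49.2167 2.4500 0.0000 0.0000 0.0000
step 5: (k=5,j=0): S=44.0021, K−S=90.1679, hold=87.6094 ⇒ V=90.1679 exercise | (k=5,j=1): S=68.2252, K−S=65.9448, hold=63.3863 ⇒ V=65.9448 exercise | (k=5,j=2): S=105.7830, K−S=28.3870, hold=25.8285 ⇒ V=28.3870 exercise | (k=5,j=3): S=164.0165, K−S=0.0000, hold=1.2272 ⇒ V=1.2272 continue | (k=5,j=4): S=254.3073, K−S=0.0000, hold=0.0000 ⇒ V=0.0000 continue | (k=5,j=5): S=394.3032, K−S=0.0000, hold=0.0000 ⇒ V=0.0000 continue  boundary S*=105.7830
step 4: (k=4,j=0): S=54.7910, K−S=79.3790, hold=76.8205 ⇒ V=79.3790 exercise | (k=4,j=1): S=84.9533, K−S=49.2167, hold=46.6582 ⇒ V=49.2167 exercise | (k=4,j=2): S=131.7200, K−S=2.4500, hold=14.8080 ⇒ V=14.8080 continue | (k=4,j=3): S=204.2317, K−S=0.0000, hold=0.6147 ⇒ V=0.6147 continue | (k=4,j=4): S=316.6610, K−S=0.0000, hold=0.0000 ⇒ V=0.0000 continue  boundary S*=84.9533
step 3: (k=3,j=0): S=68.2252, K−S=65.9448, hold=63.3863 ⇒ V=65.9448 exercise | (k=3,j=1): S=105.7830, K−S=28.3870, hold=31.7607 ⇒ V=31.7607 continue | (k=3,j=2): S=164.0165, K−S=0.0000, hold=7.7123 ⇒ V=7.7123 continue | (k=3,j=3): S=254.3073, K−S=0.0000, hold=0.3079 ⇒ V=0.3079 continue  boundary S*=68.2252
step 2: (k=2,j=0): S=84.9533, K−S=49.2167, hold=48.2777 ⇒ V=49.2167 exercise | (k=2,j=1): S=131.7200, K−S=2.4500, hold=19.6110 ⇒ V=19.6110 continue | (k=2,j=2): S=204.2317, K−S=0.0000, hold=4.0109 ⇒ V=4.0109 continue  boundary S*=84.9533
step 1: (k=1,j=0): S=105.7830, K−S=28.3870, hold=34.0663 ⇒ V=34.0663 continue | (k=1,j=1): S=164.0165, K−S=0.0000, hold=11.7484 ⇒ V=11.7484 continue  boundary S*=-
step 0: (k=0,j=0): S=131.7200, K−S=2.4500, hold=22.7033 ⇒ V=22.7033 continue  boundary S*=-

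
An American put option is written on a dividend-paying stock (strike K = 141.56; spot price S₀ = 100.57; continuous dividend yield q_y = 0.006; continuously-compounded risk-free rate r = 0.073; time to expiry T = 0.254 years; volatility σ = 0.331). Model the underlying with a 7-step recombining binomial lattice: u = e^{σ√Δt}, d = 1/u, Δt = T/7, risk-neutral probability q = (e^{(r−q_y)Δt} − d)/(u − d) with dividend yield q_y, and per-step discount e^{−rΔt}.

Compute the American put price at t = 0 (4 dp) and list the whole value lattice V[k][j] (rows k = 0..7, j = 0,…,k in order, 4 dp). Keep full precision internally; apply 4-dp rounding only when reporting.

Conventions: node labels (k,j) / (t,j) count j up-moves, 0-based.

price = 40.9900
tree:
40.9900
47.1353 34.4447
52.9051 40.9900 27.4735
58.3224 47.1353 34.4447 20.3383
63.4086 52.9051 40.9900 27.4735 13.4103
68.1841 58.3224 47.1353 34.4447 20.0485 6.9358
72.6677 63.4086 52.9051 40.9900 27.4735 12.1403 1.8407
76.8773 68.1841 58.3224 47.1353 34.4447 20.0485 3.7175 0.0000

Δt=0.03629, u=1.06508, d=0.93890, q=0.50353, disc=e^(-rΔt)=0.99735
k=7 terminal: V=max(K-S,0) → 76.8773 68.1841 58.3224 47.1353 34.4447 20.0485 3.7175 0.0000
k=6: j=0 S=68.8923 intr=72.6677 cont=72.3082 V=72.6677[EX]; j=1 S=78.1514 intr=63.4086 cont=63.0512 V=63.4086[EX]; j=2 S=88.6549 intr=52.9051 cont=52.5500 V=52.9051[EX]; j=3 S=100.5700 intr=40.9900 cont=40.6374 V=40.9900[EX]; j=4 S=114.0865 intr=27.4735 cont=27.1238 V=27.4735[EX]; j=5 S=129.4197 intr=12.1403 cont=11.7940 V=12.1403[EX]; j=6 S=146.8135 intr=0.0000 cont=1.8407 V=1.8407[hold]
k=5: j=0 S=73.3759 intr=68.1841 cont=67.8255 V=68.1841[EX]; j=1 S=83.2376 intr=58.3224 cont=57.9660 V=58.3224[EX]; j=2 S=94.4247 intr=47.1353 cont=46.7814 V=47.1353[EX]; j=3 S=107.1153 intr=34.4447 cont=34.0936 V=34.4447[EX]; j=4 S=121.5115 intr=20.0485 cont=19.7005 V=20.0485[EX]; j=5 S=137.8425 intr=3.7175 cont=6.9358 V=6.9358[hold]
k=4: j=0 S=78.1514 intr=63.4086 cont=63.0512 V=63.4086[EX]; j=1 S=88.6549 intr=52.9051 cont=52.5500 V=52.9051[EX]; j=2 S=100.5700 intr=40.9900 cont=40.6374 V=40.9900[EX]; j=3 S=114.0865 intr=27.4735 cont=27.1238 V=27.4735[EX]; j=4 S=129.4197 intr=12.1403 cont=13.4103 V=13.4103[hold]
k=3: j=0 S=83.2376 intr=58.3224 cont=57.9660 V=58.3224[EX]; j=1 S=94.4247 intr=47.1353 cont=46.7814 V=47.1353[EX]; j=2 S=107.1153 intr=34.4447 cont=34.0936 V=34.4447[EX]; j=3 S=121.5115 intr=20.0485 cont=20.3383 V=20.3383[hold]
k=2: j=0 S=88.6549 intr=52.9051 cont=52.5500 V=52.9051[EX]; j=1 S=100.5700 intr=40.9900 cont=40.6374 V=40.9900[EX]; j=2 S=114.0865 intr=27.4735 cont=27.2693 V=27.4735[EX]
k=1: j=0 S=94.4247 intr=47.1353 cont=46.7814 V=47.1353[EX]; j=1 S=107.1153 intr=34.4447 cont=34.0936 V=34.4447[EX]
k=0: j=0 S=100.5700 intr=40.9900 cont=40.6374 V=40.9900[EX]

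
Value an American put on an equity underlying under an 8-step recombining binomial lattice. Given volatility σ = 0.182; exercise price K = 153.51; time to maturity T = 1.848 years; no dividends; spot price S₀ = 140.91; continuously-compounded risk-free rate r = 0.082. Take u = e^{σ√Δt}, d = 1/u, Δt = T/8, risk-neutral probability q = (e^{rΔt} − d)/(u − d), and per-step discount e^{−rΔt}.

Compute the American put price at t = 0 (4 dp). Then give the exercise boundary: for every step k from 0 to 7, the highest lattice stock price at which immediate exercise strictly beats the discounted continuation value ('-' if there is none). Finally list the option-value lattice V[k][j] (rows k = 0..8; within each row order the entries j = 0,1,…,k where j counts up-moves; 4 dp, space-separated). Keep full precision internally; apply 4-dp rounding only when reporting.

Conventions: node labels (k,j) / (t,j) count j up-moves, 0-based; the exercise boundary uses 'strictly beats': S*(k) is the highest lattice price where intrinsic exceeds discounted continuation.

params: Δt=0.23100 u=1.09141 d=0.91624 q=0.58731 e^(-rΔt)=0.98124
t_8 payoffs: 83.5214 70.1408 54.2019 35.2159 12.6000 0.0000 0.0000 0.0000 0.0000
t_7: node(7,0) S=76.3865 payoff=77.1235 vs cont=74.2431 → 77.1235 [stop]  node(7,1) S=90.9903 payoff=62.5197 vs cont=59.6393 → 62.5197 [stop]  node(7,2) S=108.3862 payoff=45.1238 vs cont=42.2434 → 45.1238 [stop]  node(7,3) S=129.1078 payoff=24.4022 vs cont=21.5218 → 24.4022 [stop]  node(7,4) S=153.7911 payoff=0.0000 vs cont=5.1023 → 5.1023 [wait]  node(7,5) S=183.1934 payoff=0.0000 vs cont=0.0000 → 0.0000 [wait]  node(7,6) S=218.2170 payoff=0.0000 vs cont=0.0000 → 0.0000 [wait]  node(7,7) S=259.9364 payoff=0.0000 vs cont=0.0000 → 0.0000 [wait]  ⇒ S*(7)=129.1078
t_6: node(6,0) S=83.3692 payoff=70.1408 vs cont=67.2603 → 70.1408 [stop]  node(6,1) S=99.3081 payoff=54.2019 vs cont=51.3215 → 54.2019 [stop]  node(6,2) S=118.2941 payoff=35.2159 vs cont=32.3355 → 35.2159 [stop]  node(6,3) S=140.9100 payoff=12.6000 vs cont=12.8220 → 12.8220 [wait]  node(6,4) S=167.8497 payoff=0.0000 vs cont=2.0662 → 2.0662 [wait]  node(6,5) S=199.9398 payoff=0.0000 vs cont=0.0000 → 0.0000 [wait]  node(6,6) S=238.1649 payoff=0.0000 vs cont=0.0000 → 0.0000 [wait]  ⇒ S*(6)=118.2941
t_5: node(5,0) S=90.9903 payoff=62.5197 vs cont=59.6393 → 62.5197 [stop]  node(5,1) S=108.3862 payoff=45.1238 vs cont=42.2434 → 45.1238 [stop]  node(5,2) S=129.1078 payoff=24.4022 vs cont=21.6497 → 24.4022 [stop]  node(5,3) S=153.7911 payoff=0.0000 vs cont=6.3829 → 6.3829 [wait]  node(5,4) S=183.1934 payoff=0.0000 vs cont=0.8367 → 0.8367 [wait]  node(5,5) S=218.2170 payoff=0.0000 vs cont=0.0000 → 0.0000 [wait]  ⇒ S*(5)=129.1078
t_4: node(4,0) S=99.3081 payoff=54.2019 vs cont=51.3215 → 54.2019 [stop]  node(4,1) S=118.2941 payoff=35.2159 vs cont=32.3355 → 35.2159 [stop]  node(4,2) S=140.9100 payoff=12.6000 vs cont=13.5600 → 13.5600 [wait]  node(4,3) S=167.8497 payoff=0.0000 vs cont=3.0669 → 3.0669 [wait]  node(4,4) S=199.9398 payoff=0.0000 vs cont=0.3388 → 0.3388 [wait]  ⇒ S*(4)=118.2941
t_3: node(3,0) S=108.3862 payoff=45.1238 vs cont=42.2434 → 45.1238 [stop]  node(3,1) S=129.1078 payoff=24.4022 vs cont=22.0750 → 24.4022 [stop]  node(3,2) S=153.7911 payoff=0.0000 vs cont=7.2585 → 7.2585 [wait]  node(3,3) S=183.1934 payoff=0.0000 vs cont=1.4372 → 1.4372 [wait]  ⇒ S*(3)=129.1078
t_2: node(2,0) S=118.2941 payoff=35.2159 vs cont=32.3355 → 35.2159 [stop]  node(2,1) S=140.9100 payoff=12.6000 vs cont=14.0646 → 14.0646 [wait]  node(2,2) S=167.8497 payoff=0.0000 vs cont=3.7675 → 3.7675 [wait]  ⇒ S*(2)=118.2941
t_1: node(1,0) S=129.1078 payoff=24.4022 vs cont=22.3658 → 24.4022 [stop]  node(1,1) S=153.7911 payoff=0.0000 vs cont=7.8666 → 7.8666 [wait]  ⇒ S*(1)=129.1078
t_0: node(0,0) S=140.9100 payoff=12.6000 vs cont=14.4150 → 14.4150 [wait]  ⇒ S*(0)=-

price = 14.4150
boundary = - 129.1078 118.2941 129.1078 118.2941 129.1078 118.2941 129.1078
tree:
14.4150
24.4022 7.8666
35.2159 14.0646 3.7675
45.1238 24.4022 7.2585 1.4372
54.2019 35.2159 13.5600 3.0669 0.3388
62.5197 45.1238 24.4022 6.3829 0.8367 0.0000
70.1408 54.2019 35.2159 12.8220 2.0662 0.0000 0.0000
77.1235 62.5197 45.1238 24.4022 5.1023 0.0000 0.0000 0.0000
83.5214 70.1408 54.2019 35.2159 12.6000 0.0000 0.0000 0.0000 0.0000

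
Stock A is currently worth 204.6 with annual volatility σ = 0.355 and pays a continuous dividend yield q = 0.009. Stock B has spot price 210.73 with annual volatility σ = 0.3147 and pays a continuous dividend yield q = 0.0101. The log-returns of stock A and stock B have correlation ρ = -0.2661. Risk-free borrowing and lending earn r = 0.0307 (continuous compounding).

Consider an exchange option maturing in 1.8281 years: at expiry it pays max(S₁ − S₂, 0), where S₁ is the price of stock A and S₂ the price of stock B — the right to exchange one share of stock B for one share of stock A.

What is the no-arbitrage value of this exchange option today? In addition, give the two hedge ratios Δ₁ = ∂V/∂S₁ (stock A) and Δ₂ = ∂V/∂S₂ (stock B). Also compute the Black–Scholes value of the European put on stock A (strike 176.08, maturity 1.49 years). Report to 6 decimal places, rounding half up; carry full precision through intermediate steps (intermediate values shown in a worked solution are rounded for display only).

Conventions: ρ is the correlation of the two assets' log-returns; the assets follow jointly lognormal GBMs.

σ_eff = √(σ₁² + σ₂² − 2ρσ₁σ₂) = √(0.355² + 0.3147² − 2·-0.2661·0.355·0.3147) = 0.533402
d₁ = (ln(S₁/S₂) + (q₂ − q₁ + σ_eff²/2)T) / (σ_eff√T) = (ln(204.6/210.73) + (0.0101 − 0.009 + 0.142259)·1.8281) / 0.721198 = 0.322454
d₂ = d₁ − σ_eff√T = 0.322454 − 0.721198 = -0.398744
N(d₁) = 0.626446,  N(d₂) = 0.345041
V = S₁·e^{−q₁T}·N(d₁) − S₂·e^{−q₂T}·N(d₂) = 126.079268 − 71.380292 = 54.698976
Δ₁ = e^{−q₁T}·N(d₁) = 0.616223;  Δ₂ = −e^{−q₂T}·N(d₂) = -0.338729
[vanilla: stock A put K=176.08]
σ√T = 0.355·√1.49 = 0.433333
d₁ = (ln(S/K) + (r−q+σ²/2)T) / (σ√T) = (ln(204.6/176.08) + (0.0307−0.009+0.355²/2)·1.49) / 0.433333 = (0.150118 + 0.126222) / 0.433333 = 0.637709
d₂ = d₁ − σ√T = 0.637709 − 0.433333 = 0.204376
e^{−rT} = 0.955287
e^{−qT} = 0.986680
N(−d₁) = 0.261832,  N(−d₂) = 0.419030
price = K·e^{−rT}·N(−d₂) − S·e^{−qT}·N(−d₁) = 70.483760 − 52.857170 = 17.626590

exchange price = 54.698976
Δ1 = 0.616223
Δ2 = -0.338729
price(stock A put K=176.08) = 17.626590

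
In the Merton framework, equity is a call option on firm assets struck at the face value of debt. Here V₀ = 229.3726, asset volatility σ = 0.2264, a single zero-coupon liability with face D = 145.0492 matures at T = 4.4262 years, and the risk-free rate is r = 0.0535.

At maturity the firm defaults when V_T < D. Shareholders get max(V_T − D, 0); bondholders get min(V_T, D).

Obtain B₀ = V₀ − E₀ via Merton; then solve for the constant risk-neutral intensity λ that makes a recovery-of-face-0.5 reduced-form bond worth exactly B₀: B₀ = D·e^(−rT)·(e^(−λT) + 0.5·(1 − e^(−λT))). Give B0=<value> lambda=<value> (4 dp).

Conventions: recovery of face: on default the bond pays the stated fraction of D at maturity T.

Equity is a call on the firm's assets struck at D = 145.0492:
d₁ = [ln(V₀/D) + (r + σ²/2)T] / (σ√T)
   = [ln(229.3726/145.0492) + (0.0535 + 0.5·0.2264²)·4.4262] / (0.2264·√4.4262)
   = [0.458275 + 0.350238] / 0.476312 = 1.697443
d₂ = d₁ − σ√T = 1.697443 − 0.476312 = 1.221131
N(d₁) = 0.955194,  N(d₂) = 0.888982,  e^(−rT) = 0.789148
E₀ = V₀·N(d₁) − D·e^(−rT)·N(d₂)
   = 229.3726·0.955194 − 145.0492·0.789148·0.888982 = 117.337710
B₀ = V₀ − E₀ = 229.3726 − 117.337710 = 112.034890
e^(−λT) = (B₀·e^(rT)/D − 0.5)/(1 − 0.5) = (112.0349·1.267190/145.0492 − 0.5)/0.5 = 0.95753556
λ = −ln(0.95753556)/4.4262 = 0.009804

B0=112.0349 lambda=0.0098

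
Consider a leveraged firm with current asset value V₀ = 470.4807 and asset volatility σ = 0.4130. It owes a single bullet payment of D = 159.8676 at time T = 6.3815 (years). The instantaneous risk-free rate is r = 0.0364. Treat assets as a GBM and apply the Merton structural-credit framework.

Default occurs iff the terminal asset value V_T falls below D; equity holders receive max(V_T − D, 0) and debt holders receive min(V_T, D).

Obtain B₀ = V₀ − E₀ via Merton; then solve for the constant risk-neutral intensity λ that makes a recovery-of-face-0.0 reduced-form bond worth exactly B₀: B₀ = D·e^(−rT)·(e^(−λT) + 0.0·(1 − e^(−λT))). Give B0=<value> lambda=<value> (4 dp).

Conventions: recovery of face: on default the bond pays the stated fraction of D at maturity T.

B0=115.1601 lambda=0.0150

Equity is a call on the firm's assets struck at D = 159.8676:
d₁ = [ln(V₀/D) + (r + σ²/2)T] / (σ√T)
   = [ln(470.4807/159.8676) + (0.0364 + 0.5·0.4130²)·6.3815] / (0.4130·√6.3815)
   = [1.079409 + 0.776530] / 1.043305 = 1.778903
d₂ = d₁ − σ√T = 1.778903 − 1.043305 = 0.735597
N(d₁) = 0.962372,  N(d₂) = 0.769012,  e^(−rT) = 0.792719
E₀ = V₀·N(d₁) − D·e^(−rT)·N(d₂)
   = 470.4807·0.962372 − 159.8676·0.792719·0.769012 = 355.320563
B₀ = V₀ − E₀ = 470.4807 − 355.320563 = 115.160137
e^(−λT) = (B₀·e^(rT)/D − 0)/(1 − 0) = (115.1601·1.261481/159.8676 − 0)/1 = 0.90870385
λ = −ln(0.90870385)/6.3815 = 0.015002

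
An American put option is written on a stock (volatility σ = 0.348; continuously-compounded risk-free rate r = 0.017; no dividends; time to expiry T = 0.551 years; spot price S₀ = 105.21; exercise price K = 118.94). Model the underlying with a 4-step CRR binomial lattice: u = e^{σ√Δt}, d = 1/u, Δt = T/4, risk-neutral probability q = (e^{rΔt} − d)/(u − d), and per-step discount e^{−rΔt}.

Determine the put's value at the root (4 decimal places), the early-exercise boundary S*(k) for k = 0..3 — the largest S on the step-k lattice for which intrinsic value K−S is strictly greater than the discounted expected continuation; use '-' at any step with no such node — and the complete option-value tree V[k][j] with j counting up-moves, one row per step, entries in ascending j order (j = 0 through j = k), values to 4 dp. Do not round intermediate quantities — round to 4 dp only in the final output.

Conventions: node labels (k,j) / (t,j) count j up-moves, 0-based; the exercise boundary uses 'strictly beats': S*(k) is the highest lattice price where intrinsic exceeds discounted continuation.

Δt=0.13775, u=1.13787, d=0.87883, q=0.47681, disc=e^(-rΔt)=0.99766
k=4 terminal: V=max(K-S,0) → 56.1798 37.6811 13.7300 0.0000 0.0000
k=3: j=0 S=71.4131 intr=47.5269 cont=47.2487 V=47.5269[EX]; j=1 S=92.4621 intr=26.4779 cont=26.1997 V=26.4779[EX]; j=2 S=119.7154 intr=0.0000 cont=7.1667 V=7.1667[hold]; j=3 S=155.0016 intr=0.0000 cont=0.0000 V=0.0000[hold]  S*(3)=92.4621
k=2: j=0 S=81.2589 intr=37.6811 cont=37.4029 V=37.6811[EX]; j=1 S=105.2100 intr=13.7300 cont=17.2298 V=17.2298[hold]; j=2 S=136.2207 intr=0.0000 cont=3.7408 V=3.7408[hold]  S*(2)=81.2589
k=1: j=0 S=92.4621 intr=26.4779 cont=27.8645 V=27.8645[hold]; j=1 S=119.7154 intr=0.0000 cont=10.7729 V=10.7729[hold]  S*(1)=-
k=0: j=0 S=105.2100 intr=13.7300 cont=19.6690 V=19.6690[hold]  S*(0)=-

price = 19.6690
boundary = - - 81.2589 92.4621
tree:
19.6690
27.8645 10.7729
37.6811 17.2298 3.7408
47.5269 26.4779 7.1667 0.0000
56.1798 37.6811 13.7300 0.0000 0.0000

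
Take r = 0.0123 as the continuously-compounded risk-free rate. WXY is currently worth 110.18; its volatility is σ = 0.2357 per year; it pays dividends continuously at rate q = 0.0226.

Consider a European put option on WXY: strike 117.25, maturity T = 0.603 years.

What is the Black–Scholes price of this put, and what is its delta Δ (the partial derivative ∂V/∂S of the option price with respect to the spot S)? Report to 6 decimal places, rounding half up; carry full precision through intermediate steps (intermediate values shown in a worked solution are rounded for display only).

σ√T = 0.2357·√0.603 = 0.183028
d₁ = (ln(S/K) + (r−q+σ²/2)T) / (σ√T) = (ln(110.18/117.25) + (0.0123−0.0226+0.2357²/2)·0.603) / 0.183028 = (-0.062193 + 0.010539) / 0.183028 = -0.282220
d₂ = d₁ − σ√T = -0.282220 − 0.183028 = -0.465248
e^{−rT} = 0.992611
e^{−qT} = 0.986465
N(−d₁) = 0.611113,  N(−d₂) = 0.679123
Put price V = K·e^{−rT}·N(−d₂) − S·e^{−qT}·N(−d₁) = 79.038788 − 66.421015 = 12.617773
Δ = −e^{−qT}·N(−d₁) = -0.602841

price = 12.617773
Δ = -0.602841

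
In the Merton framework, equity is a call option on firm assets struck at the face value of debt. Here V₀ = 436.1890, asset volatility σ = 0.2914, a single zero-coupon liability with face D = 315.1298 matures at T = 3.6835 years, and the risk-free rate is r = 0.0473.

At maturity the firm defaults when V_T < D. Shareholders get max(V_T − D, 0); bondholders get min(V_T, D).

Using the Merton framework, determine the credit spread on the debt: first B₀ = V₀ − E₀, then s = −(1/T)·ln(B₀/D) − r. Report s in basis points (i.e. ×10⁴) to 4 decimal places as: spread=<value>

Apply the equity-as-call identities (strike 315.1298, horizon 3.6835 years):
d₁ = [ln(V₀/D) + (r + σ²/2)T] / (σ√T)
   = [ln(436.1890/315.1298) + (0.0473 + 0.5·0.2914²)·3.6835] / (0.2914·√3.6835)
   = [0.325091 + 0.330620] / 0.559268 = 1.172445
d₂ = d₁ − σ√T = 1.172445 − 0.559268 = 0.613177
N(d₁) = 0.879491,  N(d₂) = 0.730120,  e^(−rT) = 0.840104
E₀ = V₀·N(d₁) − D·e^(−rT)·N(d₂)
   = 436.1890·0.879491 − 315.1298·0.840104·0.730120 = 190.330809
B₀ = V₀ − E₀ = 436.1890 − 190.330809 = 245.858191
spread = −(1/T)·ln(B₀/D) − r = −(1/3.6835)·ln(245.858191/315.1298) − 0.0473 = 0.02008963
in basis points: 0.02008963 × 10⁴ = 200.8963 bp

spread=200.8963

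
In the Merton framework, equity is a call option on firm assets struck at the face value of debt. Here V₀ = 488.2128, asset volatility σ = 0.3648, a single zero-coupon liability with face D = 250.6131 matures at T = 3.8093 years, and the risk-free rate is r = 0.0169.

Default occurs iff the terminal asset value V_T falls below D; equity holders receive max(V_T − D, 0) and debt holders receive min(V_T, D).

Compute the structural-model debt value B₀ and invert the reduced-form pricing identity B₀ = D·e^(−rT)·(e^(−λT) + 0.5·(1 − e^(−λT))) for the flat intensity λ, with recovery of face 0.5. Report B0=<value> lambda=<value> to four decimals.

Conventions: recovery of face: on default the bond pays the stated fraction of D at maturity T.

Apply the equity-as-call identities (strike 250.6131, horizon 3.8093 years):
d₁ = [ln(V₀/D) + (r + σ²/2)T] / (σ√T)
   = [ln(488.2128/250.6131) + (0.0169 + 0.5·0.3648²)·3.8093] / (0.3648·√3.8093)
   = [0.666841 + 0.317846] / 0.711996 = 1.382996
d₂ = d₁ − σ√T = 1.382996 − 0.711996 = 0.671000
N(d₁) = 0.916667,  N(d₂) = 0.748890,  e^(−rT) = 0.937651
E₀ = V₀·N(d₁) − D·e^(−rT)·N(d₂)
   = 488.2128·0.916667 − 250.6131·0.937651·0.748890 = 271.548652
B₀ = V₀ − E₀ = 488.2128 − 271.548652 = 216.664148
e^(−λT) = (B₀·e^(rT)/D − 0.5)/(1 − 0.5) = (216.6641·1.066495/250.6131 − 0.5)/0.5 = 0.84404635
λ = −ln(0.84404635)/3.8093 = 0.044509

B0=216.6641 lambda=0.0445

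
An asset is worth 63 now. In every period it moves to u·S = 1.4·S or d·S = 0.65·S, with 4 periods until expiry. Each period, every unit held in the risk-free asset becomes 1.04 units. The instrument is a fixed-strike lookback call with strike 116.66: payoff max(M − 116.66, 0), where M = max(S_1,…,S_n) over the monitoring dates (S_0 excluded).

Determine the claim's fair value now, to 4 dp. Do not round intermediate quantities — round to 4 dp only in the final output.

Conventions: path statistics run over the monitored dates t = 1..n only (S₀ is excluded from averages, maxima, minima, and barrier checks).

Risk-neutral up-probability p* = (R−d)/(u−d) = (1.04−0.65)/(1.4−0.65) = 0.5200; the claim prices as the p*-weighted sum of path payoffs discounted by R^4.
Enumerate all 2^4 = 16 price paths (U = up ×1.4, D = down ×0.65); each path with k up-moves has probability p*^k·(1−p*)^(4−k).
DDDD: M=40.9500, payoff=0.0000, prob=0.053084
UDDD: M=88.2000, payoff=0.0000, prob=0.057508
DUDD: M=57.3300, payoff=0.0000, prob=0.057508
UUDD: M=123.4800, payoff=6.8200, prob=0.062300
DDUD: M=40.9500, payoff=0.0000, prob=0.057508
UDUD: M=88.2000, payoff=0.0000, prob=0.062300
DUUD: M=80.2620, payoff=0.0000, prob=0.062300
UUUD: M=172.8720, payoff=56.2120, prob=0.067492
DDDU: M=40.9500, payoff=0.0000, prob=0.057508
UDDU: M=88.2000, payoff=0.0000, prob=0.062300
DUDU: M=57.3300, payoff=0.0000, prob=0.062300
UUDU: M=123.4800, payoff=6.8200, prob=0.067492
DDUU: M=52.1703, payoff=0.0000, prob=0.062300
UDUU: M=112.3668, payoff=0.0000, prob=0.067492
DUUU: M=112.3668, payoff=0.0000, prob=0.067492
UUUU: M=242.0208, payoff=125.3608, prob=0.073116
Price = Σ prob·payoff / R^4 = 13.844933 / 1.169859 = 11.8347

price = 11.8347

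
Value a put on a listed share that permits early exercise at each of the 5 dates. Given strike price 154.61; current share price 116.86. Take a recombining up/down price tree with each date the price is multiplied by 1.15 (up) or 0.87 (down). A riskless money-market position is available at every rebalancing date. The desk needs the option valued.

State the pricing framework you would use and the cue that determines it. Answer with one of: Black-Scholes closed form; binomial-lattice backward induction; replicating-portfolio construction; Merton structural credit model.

framework: binomial-lattice backward induction

Key observation: the defining feature is the embedded early-exercise option across 5 discrete dates on the spot-116.86 tree; pricing the strike-154.61 put means working backward with an exercise test at every node.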